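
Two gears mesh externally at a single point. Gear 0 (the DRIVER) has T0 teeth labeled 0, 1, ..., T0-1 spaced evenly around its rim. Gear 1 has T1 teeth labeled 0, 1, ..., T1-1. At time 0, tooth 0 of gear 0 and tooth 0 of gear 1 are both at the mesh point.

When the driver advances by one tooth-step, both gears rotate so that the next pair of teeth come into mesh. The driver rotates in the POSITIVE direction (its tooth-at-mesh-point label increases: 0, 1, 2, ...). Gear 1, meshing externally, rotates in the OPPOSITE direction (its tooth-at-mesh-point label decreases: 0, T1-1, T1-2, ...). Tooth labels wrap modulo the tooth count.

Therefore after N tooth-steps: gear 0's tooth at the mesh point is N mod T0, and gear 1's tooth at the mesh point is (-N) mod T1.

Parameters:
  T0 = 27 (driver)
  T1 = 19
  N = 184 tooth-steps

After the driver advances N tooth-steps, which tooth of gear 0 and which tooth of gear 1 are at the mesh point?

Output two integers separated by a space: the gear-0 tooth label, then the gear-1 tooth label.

Answer: 22 6

Derivation:
Gear 0 (driver, T0=27): tooth at mesh = N mod T0
  184 = 6 * 27 + 22, so 184 mod 27 = 22
  gear 0 tooth = 22
Gear 1 (driven, T1=19): tooth at mesh = (-N) mod T1
  184 = 9 * 19 + 13, so 184 mod 19 = 13
  (-184) mod 19 = (-13) mod 19 = 19 - 13 = 6
Mesh after 184 steps: gear-0 tooth 22 meets gear-1 tooth 6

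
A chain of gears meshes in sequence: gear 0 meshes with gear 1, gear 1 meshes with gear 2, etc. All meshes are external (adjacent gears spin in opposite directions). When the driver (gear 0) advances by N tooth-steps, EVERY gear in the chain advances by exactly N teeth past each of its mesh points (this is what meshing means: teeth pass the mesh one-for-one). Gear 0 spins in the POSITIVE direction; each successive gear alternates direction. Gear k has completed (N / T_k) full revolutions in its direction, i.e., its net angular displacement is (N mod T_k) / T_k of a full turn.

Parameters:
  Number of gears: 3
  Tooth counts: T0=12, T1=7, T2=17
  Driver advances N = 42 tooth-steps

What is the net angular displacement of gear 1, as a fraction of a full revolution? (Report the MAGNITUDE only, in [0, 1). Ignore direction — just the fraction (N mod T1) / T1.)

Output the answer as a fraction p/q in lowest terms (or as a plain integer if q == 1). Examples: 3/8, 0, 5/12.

Answer: 0

Derivation:
Chain of 3 gears, tooth counts: [12, 7, 17]
  gear 0: T0=12, direction=positive, advance = 42 mod 12 = 6 teeth = 6/12 turn
  gear 1: T1=7, direction=negative, advance = 42 mod 7 = 0 teeth = 0/7 turn
  gear 2: T2=17, direction=positive, advance = 42 mod 17 = 8 teeth = 8/17 turn
Gear 1: 42 mod 7 = 0
Fraction = 0 / 7 = 0/1 (gcd(0,7)=7) = 0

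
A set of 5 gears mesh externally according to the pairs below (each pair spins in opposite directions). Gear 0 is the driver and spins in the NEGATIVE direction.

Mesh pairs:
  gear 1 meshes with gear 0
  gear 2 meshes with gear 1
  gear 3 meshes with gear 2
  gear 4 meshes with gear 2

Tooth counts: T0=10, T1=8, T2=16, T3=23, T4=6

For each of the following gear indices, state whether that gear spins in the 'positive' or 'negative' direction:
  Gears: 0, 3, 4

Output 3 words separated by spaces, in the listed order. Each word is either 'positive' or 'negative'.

Answer: negative positive positive

Derivation:
Gear 0 (driver): negative (depth 0)
  gear 1: meshes with gear 0 -> depth 1 -> positive (opposite of gear 0)
  gear 2: meshes with gear 1 -> depth 2 -> negative (opposite of gear 1)
  gear 3: meshes with gear 2 -> depth 3 -> positive (opposite of gear 2)
  gear 4: meshes with gear 2 -> depth 3 -> positive (opposite of gear 2)
Queried indices 0, 3, 4 -> negative, positive, positive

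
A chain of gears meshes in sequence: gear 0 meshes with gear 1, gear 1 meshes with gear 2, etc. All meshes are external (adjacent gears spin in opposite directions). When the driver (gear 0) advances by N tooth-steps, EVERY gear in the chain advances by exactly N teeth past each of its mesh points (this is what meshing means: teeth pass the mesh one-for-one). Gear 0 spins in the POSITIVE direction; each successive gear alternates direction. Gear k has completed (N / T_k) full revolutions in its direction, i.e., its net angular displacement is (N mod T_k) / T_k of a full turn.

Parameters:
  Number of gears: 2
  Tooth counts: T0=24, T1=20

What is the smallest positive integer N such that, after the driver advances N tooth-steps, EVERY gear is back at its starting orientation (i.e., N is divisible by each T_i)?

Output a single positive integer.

Answer: 120

Derivation:
Gear k returns to start when N is a multiple of T_k.
All gears at start simultaneously when N is a common multiple of [24, 20]; the smallest such N is lcm(24, 20).
Start: lcm = T0 = 24
Fold in T1=20: gcd(24, 20) = 4; lcm(24, 20) = 24 * 20 / 4 = 480 / 4 = 120
Full cycle length = 120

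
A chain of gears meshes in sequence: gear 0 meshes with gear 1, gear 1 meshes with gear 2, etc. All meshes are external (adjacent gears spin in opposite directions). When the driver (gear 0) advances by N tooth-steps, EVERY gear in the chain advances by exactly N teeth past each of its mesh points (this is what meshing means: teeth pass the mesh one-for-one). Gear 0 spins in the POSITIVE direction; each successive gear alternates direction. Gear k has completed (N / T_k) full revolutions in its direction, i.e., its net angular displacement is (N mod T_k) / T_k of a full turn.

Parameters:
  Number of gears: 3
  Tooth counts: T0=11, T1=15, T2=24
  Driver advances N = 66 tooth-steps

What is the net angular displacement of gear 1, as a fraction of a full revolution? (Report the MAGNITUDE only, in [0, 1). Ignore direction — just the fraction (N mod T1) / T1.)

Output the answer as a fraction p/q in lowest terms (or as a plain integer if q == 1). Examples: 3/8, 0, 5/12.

Chain of 3 gears, tooth counts: [11, 15, 24]
  gear 0: T0=11, direction=positive, advance = 66 mod 11 = 0 teeth = 0/11 turn
  gear 1: T1=15, direction=negative, advance = 66 mod 15 = 6 teeth = 6/15 turn
  gear 2: T2=24, direction=positive, advance = 66 mod 24 = 18 teeth = 18/24 turn
Gear 1: 66 mod 15 = 6
Fraction = 6 / 15 = 2/5 (gcd(6,15)=3) = 2/5

Answer: 2/5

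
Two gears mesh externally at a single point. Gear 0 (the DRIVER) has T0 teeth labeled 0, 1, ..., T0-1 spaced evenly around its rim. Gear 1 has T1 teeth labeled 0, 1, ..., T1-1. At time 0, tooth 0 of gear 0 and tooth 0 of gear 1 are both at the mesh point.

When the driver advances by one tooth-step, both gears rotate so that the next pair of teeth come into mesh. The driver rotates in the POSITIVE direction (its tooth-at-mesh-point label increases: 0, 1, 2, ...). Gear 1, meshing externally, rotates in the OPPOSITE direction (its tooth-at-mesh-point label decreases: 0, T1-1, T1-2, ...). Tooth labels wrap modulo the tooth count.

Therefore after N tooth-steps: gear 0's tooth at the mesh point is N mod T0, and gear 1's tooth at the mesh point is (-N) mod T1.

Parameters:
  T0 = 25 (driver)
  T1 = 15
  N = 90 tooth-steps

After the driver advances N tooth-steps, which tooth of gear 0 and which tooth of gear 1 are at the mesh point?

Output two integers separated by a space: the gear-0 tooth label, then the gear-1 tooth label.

Gear 0 (driver, T0=25): tooth at mesh = N mod T0
  90 = 3 * 25 + 15, so 90 mod 25 = 15
  gear 0 tooth = 15
Gear 1 (driven, T1=15): tooth at mesh = (-N) mod T1
  90 = 6 * 15 + 0, so 90 mod 15 = 0
  (-90) mod 15 = 0
Mesh after 90 steps: gear-0 tooth 15 meets gear-1 tooth 0

Answer: 15 0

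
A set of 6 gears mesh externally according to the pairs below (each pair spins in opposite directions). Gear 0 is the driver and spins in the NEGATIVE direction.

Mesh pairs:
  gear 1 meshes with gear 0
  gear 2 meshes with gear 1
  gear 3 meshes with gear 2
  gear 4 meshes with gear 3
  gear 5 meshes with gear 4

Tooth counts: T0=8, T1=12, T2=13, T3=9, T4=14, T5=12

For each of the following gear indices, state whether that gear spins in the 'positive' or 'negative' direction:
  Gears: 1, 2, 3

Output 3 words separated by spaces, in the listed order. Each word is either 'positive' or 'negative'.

Answer: positive negative positive

Derivation:
Gear 0 (driver): negative (depth 0)
  gear 1: meshes with gear 0 -> depth 1 -> positive (opposite of gear 0)
  gear 2: meshes with gear 1 -> depth 2 -> negative (opposite of gear 1)
  gear 3: meshes with gear 2 -> depth 3 -> positive (opposite of gear 2)
  gear 4: meshes with gear 3 -> depth 4 -> negative (opposite of gear 3)
  gear 5: meshes with gear 4 -> depth 5 -> positive (opposite of gear 4)
Queried indices 1, 2, 3 -> positive, negative, positive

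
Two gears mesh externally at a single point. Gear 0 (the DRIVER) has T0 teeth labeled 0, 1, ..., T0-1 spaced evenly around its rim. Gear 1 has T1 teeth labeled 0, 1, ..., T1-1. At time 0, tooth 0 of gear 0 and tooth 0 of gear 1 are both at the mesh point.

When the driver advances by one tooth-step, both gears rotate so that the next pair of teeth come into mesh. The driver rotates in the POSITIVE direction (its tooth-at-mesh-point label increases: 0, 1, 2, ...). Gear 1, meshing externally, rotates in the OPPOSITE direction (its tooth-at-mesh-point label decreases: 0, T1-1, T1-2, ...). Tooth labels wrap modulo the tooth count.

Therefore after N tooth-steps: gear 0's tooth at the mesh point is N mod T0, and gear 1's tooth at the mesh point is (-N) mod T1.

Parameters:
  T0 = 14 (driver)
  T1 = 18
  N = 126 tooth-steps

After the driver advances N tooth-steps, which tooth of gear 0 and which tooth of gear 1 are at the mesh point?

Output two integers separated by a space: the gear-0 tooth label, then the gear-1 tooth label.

Gear 0 (driver, T0=14): tooth at mesh = N mod T0
  126 = 9 * 14 + 0, so 126 mod 14 = 0
  gear 0 tooth = 0
Gear 1 (driven, T1=18): tooth at mesh = (-N) mod T1
  126 = 7 * 18 + 0, so 126 mod 18 = 0
  (-126) mod 18 = 0
Mesh after 126 steps: gear-0 tooth 0 meets gear-1 tooth 0

Answer: 0 0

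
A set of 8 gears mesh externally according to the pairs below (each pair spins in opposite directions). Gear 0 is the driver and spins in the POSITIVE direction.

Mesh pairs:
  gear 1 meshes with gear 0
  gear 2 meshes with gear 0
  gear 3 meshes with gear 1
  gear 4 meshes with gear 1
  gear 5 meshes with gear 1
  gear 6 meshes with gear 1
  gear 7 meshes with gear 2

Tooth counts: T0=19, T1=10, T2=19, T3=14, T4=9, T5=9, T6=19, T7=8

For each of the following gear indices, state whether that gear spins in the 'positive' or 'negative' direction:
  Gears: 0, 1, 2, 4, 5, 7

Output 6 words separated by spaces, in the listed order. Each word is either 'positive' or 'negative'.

Gear 0 (driver): positive (depth 0)
  gear 1: meshes with gear 0 -> depth 1 -> negative (opposite of gear 0)
  gear 2: meshes with gear 0 -> depth 1 -> negative (opposite of gear 0)
  gear 3: meshes with gear 1 -> depth 2 -> positive (opposite of gear 1)
  gear 4: meshes with gear 1 -> depth 2 -> positive (opposite of gear 1)
  gear 5: meshes with gear 1 -> depth 2 -> positive (opposite of gear 1)
  gear 6: meshes with gear 1 -> depth 2 -> positive (opposite of gear 1)
  gear 7: meshes with gear 2 -> depth 2 -> positive (opposite of gear 2)
Queried indices 0, 1, 2, 4, 5, 7 -> positive, negative, negative, positive, positive, positive

Answer: positive negative negative positive positive positive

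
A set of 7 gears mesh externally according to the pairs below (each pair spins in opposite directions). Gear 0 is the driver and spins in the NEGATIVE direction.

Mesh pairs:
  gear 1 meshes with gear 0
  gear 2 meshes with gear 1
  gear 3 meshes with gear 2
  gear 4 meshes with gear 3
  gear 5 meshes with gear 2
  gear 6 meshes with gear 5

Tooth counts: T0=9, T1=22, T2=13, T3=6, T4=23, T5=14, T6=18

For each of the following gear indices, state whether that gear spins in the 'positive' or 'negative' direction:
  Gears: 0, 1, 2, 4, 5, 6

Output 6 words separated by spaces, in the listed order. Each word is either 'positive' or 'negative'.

Gear 0 (driver): negative (depth 0)
  gear 1: meshes with gear 0 -> depth 1 -> positive (opposite of gear 0)
  gear 2: meshes with gear 1 -> depth 2 -> negative (opposite of gear 1)
  gear 3: meshes with gear 2 -> depth 3 -> positive (opposite of gear 2)
  gear 4: meshes with gear 3 -> depth 4 -> negative (opposite of gear 3)
  gear 5: meshes with gear 2 -> depth 3 -> positive (opposite of gear 2)
  gear 6: meshes with gear 5 -> depth 4 -> negative (opposite of gear 5)
Queried indices 0, 1, 2, 4, 5, 6 -> negative, positive, negative, negative, positive, negative

Answer: negative positive negative negative positive negative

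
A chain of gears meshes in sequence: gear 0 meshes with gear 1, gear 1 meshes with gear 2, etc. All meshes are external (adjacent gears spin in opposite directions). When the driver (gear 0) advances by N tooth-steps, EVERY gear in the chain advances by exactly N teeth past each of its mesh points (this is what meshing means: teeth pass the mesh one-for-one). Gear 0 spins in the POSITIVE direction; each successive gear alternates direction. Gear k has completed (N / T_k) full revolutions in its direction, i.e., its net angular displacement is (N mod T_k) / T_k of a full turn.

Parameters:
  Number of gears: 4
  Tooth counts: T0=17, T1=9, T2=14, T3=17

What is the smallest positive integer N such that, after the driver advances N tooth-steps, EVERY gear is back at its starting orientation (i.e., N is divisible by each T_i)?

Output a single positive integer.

Answer: 2142

Derivation:
Gear k returns to start when N is a multiple of T_k.
All gears at start simultaneously when N is a common multiple of [17, 9, 14, 17]; the smallest such N is lcm(17, 9, 14, 17).
Start: lcm = T0 = 17
Fold in T1=9: gcd(17, 9) = 1; lcm(17, 9) = 17 * 9 / 1 = 153 / 1 = 153
Fold in T2=14: gcd(153, 14) = 1; lcm(153, 14) = 153 * 14 / 1 = 2142 / 1 = 2142
Fold in T3=17: gcd(2142, 17) = 17; lcm(2142, 17) = 2142 * 17 / 17 = 36414 / 17 = 2142
Full cycle length = 2142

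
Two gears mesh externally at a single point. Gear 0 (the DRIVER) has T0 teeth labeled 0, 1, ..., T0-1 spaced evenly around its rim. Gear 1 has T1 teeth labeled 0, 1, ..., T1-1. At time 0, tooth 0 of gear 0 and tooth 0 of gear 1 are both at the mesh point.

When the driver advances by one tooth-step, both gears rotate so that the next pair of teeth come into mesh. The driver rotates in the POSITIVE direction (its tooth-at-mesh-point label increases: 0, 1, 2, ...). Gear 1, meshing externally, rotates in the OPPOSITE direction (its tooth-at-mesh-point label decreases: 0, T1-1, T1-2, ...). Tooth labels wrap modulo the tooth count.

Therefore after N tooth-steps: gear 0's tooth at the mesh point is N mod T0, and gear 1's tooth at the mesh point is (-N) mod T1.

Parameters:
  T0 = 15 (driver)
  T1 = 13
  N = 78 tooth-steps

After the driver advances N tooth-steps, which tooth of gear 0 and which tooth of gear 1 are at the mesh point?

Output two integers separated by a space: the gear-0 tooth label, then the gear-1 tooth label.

Answer: 3 0

Derivation:
Gear 0 (driver, T0=15): tooth at mesh = N mod T0
  78 = 5 * 15 + 3, so 78 mod 15 = 3
  gear 0 tooth = 3
Gear 1 (driven, T1=13): tooth at mesh = (-N) mod T1
  78 = 6 * 13 + 0, so 78 mod 13 = 0
  (-78) mod 13 = 0
Mesh after 78 steps: gear-0 tooth 3 meets gear-1 tooth 0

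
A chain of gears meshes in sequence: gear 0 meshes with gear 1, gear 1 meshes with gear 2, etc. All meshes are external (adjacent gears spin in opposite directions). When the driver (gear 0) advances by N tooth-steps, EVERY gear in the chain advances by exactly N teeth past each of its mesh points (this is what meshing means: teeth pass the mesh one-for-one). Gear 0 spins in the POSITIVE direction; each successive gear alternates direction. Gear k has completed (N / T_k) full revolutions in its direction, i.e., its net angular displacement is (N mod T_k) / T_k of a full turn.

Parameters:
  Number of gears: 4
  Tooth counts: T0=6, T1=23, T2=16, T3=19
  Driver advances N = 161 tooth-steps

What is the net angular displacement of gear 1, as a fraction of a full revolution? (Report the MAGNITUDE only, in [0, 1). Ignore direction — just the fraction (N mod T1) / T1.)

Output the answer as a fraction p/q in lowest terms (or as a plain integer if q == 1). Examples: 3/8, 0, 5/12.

Answer: 0

Derivation:
Chain of 4 gears, tooth counts: [6, 23, 16, 19]
  gear 0: T0=6, direction=positive, advance = 161 mod 6 = 5 teeth = 5/6 turn
  gear 1: T1=23, direction=negative, advance = 161 mod 23 = 0 teeth = 0/23 turn
  gear 2: T2=16, direction=positive, advance = 161 mod 16 = 1 teeth = 1/16 turn
  gear 3: T3=19, direction=negative, advance = 161 mod 19 = 9 teeth = 9/19 turn
Gear 1: 161 mod 23 = 0
Fraction = 0 / 23 = 0/1 (gcd(0,23)=23) = 0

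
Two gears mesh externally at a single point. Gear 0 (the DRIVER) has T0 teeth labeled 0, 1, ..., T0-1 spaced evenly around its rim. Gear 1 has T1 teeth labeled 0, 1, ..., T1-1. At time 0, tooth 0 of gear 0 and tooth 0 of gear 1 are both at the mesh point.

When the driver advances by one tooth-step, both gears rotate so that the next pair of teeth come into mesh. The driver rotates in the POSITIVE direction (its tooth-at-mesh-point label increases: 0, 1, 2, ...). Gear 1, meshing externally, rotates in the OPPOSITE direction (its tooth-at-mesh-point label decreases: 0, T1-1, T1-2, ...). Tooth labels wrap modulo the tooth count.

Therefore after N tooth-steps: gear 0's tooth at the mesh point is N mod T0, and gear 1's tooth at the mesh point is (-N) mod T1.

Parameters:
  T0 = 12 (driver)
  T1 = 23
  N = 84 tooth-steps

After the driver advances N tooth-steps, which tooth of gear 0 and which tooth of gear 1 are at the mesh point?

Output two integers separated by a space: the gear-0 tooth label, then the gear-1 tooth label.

Gear 0 (driver, T0=12): tooth at mesh = N mod T0
  84 = 7 * 12 + 0, so 84 mod 12 = 0
  gear 0 tooth = 0
Gear 1 (driven, T1=23): tooth at mesh = (-N) mod T1
  84 = 3 * 23 + 15, so 84 mod 23 = 15
  (-84) mod 23 = (-15) mod 23 = 23 - 15 = 8
Mesh after 84 steps: gear-0 tooth 0 meets gear-1 tooth 8

Answer: 0 8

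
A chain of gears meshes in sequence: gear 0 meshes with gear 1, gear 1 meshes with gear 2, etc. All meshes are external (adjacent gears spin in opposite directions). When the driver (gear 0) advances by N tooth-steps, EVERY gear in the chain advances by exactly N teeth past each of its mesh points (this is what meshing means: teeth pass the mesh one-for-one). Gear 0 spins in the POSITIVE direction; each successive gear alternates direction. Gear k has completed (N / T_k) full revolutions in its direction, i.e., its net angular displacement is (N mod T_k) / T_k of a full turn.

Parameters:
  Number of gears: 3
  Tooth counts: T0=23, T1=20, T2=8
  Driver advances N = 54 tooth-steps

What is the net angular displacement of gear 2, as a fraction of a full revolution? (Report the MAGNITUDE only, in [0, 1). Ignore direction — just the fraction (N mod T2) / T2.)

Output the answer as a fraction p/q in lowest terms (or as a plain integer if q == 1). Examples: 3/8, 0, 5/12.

Answer: 3/4

Derivation:
Chain of 3 gears, tooth counts: [23, 20, 8]
  gear 0: T0=23, direction=positive, advance = 54 mod 23 = 8 teeth = 8/23 turn
  gear 1: T1=20, direction=negative, advance = 54 mod 20 = 14 teeth = 14/20 turn
  gear 2: T2=8, direction=positive, advance = 54 mod 8 = 6 teeth = 6/8 turn
Gear 2: 54 mod 8 = 6
Fraction = 6 / 8 = 3/4 (gcd(6,8)=2) = 3/4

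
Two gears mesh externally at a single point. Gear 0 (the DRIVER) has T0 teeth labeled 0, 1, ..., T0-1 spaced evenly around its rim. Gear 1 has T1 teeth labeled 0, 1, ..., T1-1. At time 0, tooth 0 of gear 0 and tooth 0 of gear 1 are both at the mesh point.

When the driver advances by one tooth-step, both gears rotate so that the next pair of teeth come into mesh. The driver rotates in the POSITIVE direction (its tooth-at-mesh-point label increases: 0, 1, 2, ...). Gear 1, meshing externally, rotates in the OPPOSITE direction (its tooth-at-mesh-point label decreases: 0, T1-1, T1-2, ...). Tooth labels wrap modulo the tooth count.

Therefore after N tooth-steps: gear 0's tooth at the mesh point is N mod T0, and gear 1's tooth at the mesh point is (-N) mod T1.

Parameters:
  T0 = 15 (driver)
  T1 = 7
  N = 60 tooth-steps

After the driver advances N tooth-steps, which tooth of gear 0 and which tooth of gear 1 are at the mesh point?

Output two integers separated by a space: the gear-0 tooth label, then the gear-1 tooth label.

Answer: 0 3

Derivation:
Gear 0 (driver, T0=15): tooth at mesh = N mod T0
  60 = 4 * 15 + 0, so 60 mod 15 = 0
  gear 0 tooth = 0
Gear 1 (driven, T1=7): tooth at mesh = (-N) mod T1
  60 = 8 * 7 + 4, so 60 mod 7 = 4
  (-60) mod 7 = (-4) mod 7 = 7 - 4 = 3
Mesh after 60 steps: gear-0 tooth 0 meets gear-1 tooth 3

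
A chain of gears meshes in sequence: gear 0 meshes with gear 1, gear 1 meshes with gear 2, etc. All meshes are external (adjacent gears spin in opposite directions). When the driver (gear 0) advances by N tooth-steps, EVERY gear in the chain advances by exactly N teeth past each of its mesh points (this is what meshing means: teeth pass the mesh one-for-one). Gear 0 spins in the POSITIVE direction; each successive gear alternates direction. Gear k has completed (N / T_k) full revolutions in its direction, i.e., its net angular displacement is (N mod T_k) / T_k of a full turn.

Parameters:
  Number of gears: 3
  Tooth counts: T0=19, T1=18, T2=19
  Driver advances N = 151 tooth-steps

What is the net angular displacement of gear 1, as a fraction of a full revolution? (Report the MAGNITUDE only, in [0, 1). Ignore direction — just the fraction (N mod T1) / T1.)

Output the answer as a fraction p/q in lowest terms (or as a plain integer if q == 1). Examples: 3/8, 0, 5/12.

Answer: 7/18

Derivation:
Chain of 3 gears, tooth counts: [19, 18, 19]
  gear 0: T0=19, direction=positive, advance = 151 mod 19 = 18 teeth = 18/19 turn
  gear 1: T1=18, direction=negative, advance = 151 mod 18 = 7 teeth = 7/18 turn
  gear 2: T2=19, direction=positive, advance = 151 mod 19 = 18 teeth = 18/19 turn
Gear 1: 151 mod 18 = 7
Fraction = 7 / 18 = 7/18 (gcd(7,18)=1) = 7/18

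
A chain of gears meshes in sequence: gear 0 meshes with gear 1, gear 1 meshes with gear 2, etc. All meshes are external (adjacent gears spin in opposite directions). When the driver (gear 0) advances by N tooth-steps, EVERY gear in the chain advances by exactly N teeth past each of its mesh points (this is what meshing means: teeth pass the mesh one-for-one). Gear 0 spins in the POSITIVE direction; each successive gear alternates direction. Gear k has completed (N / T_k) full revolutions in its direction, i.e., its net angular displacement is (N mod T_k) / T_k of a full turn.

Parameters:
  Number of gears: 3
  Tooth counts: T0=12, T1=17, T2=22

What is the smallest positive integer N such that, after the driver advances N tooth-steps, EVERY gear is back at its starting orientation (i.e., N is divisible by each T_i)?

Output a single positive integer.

Gear k returns to start when N is a multiple of T_k.
All gears at start simultaneously when N is a common multiple of [12, 17, 22]; the smallest such N is lcm(12, 17, 22).
Start: lcm = T0 = 12
Fold in T1=17: gcd(12, 17) = 1; lcm(12, 17) = 12 * 17 / 1 = 204 / 1 = 204
Fold in T2=22: gcd(204, 22) = 2; lcm(204, 22) = 204 * 22 / 2 = 4488 / 2 = 2244
Full cycle length = 2244

Answer: 2244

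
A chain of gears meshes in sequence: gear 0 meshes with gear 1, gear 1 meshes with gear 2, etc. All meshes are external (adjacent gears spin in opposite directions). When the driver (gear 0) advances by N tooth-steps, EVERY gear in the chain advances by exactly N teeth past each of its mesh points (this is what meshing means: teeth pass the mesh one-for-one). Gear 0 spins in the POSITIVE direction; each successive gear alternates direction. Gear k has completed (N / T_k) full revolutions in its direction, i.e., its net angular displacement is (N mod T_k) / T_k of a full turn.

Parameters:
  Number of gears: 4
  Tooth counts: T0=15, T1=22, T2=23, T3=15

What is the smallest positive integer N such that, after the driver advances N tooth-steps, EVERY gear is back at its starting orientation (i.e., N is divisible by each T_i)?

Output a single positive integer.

Gear k returns to start when N is a multiple of T_k.
All gears at start simultaneously when N is a common multiple of [15, 22, 23, 15]; the smallest such N is lcm(15, 22, 23, 15).
Start: lcm = T0 = 15
Fold in T1=22: gcd(15, 22) = 1; lcm(15, 22) = 15 * 22 / 1 = 330 / 1 = 330
Fold in T2=23: gcd(330, 23) = 1; lcm(330, 23) = 330 * 23 / 1 = 7590 / 1 = 7590
Fold in T3=15: gcd(7590, 15) = 15; lcm(7590, 15) = 7590 * 15 / 15 = 113850 / 15 = 7590
Full cycle length = 7590

Answer: 7590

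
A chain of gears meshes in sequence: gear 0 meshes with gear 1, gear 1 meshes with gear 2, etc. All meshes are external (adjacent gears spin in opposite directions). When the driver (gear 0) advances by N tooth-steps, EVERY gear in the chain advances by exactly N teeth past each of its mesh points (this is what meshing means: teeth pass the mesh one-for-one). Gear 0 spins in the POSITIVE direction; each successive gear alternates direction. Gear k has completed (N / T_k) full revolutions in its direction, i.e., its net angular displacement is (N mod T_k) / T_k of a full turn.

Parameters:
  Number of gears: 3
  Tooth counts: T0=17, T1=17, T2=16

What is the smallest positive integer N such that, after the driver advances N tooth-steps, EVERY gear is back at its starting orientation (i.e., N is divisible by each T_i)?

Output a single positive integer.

Gear k returns to start when N is a multiple of T_k.
All gears at start simultaneously when N is a common multiple of [17, 17, 16]; the smallest such N is lcm(17, 17, 16).
Start: lcm = T0 = 17
Fold in T1=17: gcd(17, 17) = 17; lcm(17, 17) = 17 * 17 / 17 = 289 / 17 = 17
Fold in T2=16: gcd(17, 16) = 1; lcm(17, 16) = 17 * 16 / 1 = 272 / 1 = 272
Full cycle length = 272

Answer: 272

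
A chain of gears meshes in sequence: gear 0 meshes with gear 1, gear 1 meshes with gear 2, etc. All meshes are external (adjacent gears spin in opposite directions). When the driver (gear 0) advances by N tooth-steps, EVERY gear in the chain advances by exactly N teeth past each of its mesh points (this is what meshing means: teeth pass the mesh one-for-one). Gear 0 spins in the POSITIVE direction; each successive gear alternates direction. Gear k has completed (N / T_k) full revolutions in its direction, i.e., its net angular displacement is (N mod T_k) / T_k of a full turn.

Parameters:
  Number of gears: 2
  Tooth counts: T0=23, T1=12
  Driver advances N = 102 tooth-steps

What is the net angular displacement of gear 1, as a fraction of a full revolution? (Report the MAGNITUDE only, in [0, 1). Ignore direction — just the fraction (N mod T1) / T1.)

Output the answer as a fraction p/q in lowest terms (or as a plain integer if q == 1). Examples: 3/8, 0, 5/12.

Chain of 2 gears, tooth counts: [23, 12]
  gear 0: T0=23, direction=positive, advance = 102 mod 23 = 10 teeth = 10/23 turn
  gear 1: T1=12, direction=negative, advance = 102 mod 12 = 6 teeth = 6/12 turn
Gear 1: 102 mod 12 = 6
Fraction = 6 / 12 = 1/2 (gcd(6,12)=6) = 1/2

Answer: 1/2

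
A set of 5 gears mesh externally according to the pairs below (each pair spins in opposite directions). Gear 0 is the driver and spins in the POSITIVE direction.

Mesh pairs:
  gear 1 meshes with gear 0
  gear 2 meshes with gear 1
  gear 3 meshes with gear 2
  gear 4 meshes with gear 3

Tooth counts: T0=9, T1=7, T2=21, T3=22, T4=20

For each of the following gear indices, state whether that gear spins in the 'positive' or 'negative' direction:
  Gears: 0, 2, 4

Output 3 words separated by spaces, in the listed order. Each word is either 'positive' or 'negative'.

Answer: positive positive positive

Derivation:
Gear 0 (driver): positive (depth 0)
  gear 1: meshes with gear 0 -> depth 1 -> negative (opposite of gear 0)
  gear 2: meshes with gear 1 -> depth 2 -> positive (opposite of gear 1)
  gear 3: meshes with gear 2 -> depth 3 -> negative (opposite of gear 2)
  gear 4: meshes with gear 3 -> depth 4 -> positive (opposite of gear 3)
Queried indices 0, 2, 4 -> positive, positive, positive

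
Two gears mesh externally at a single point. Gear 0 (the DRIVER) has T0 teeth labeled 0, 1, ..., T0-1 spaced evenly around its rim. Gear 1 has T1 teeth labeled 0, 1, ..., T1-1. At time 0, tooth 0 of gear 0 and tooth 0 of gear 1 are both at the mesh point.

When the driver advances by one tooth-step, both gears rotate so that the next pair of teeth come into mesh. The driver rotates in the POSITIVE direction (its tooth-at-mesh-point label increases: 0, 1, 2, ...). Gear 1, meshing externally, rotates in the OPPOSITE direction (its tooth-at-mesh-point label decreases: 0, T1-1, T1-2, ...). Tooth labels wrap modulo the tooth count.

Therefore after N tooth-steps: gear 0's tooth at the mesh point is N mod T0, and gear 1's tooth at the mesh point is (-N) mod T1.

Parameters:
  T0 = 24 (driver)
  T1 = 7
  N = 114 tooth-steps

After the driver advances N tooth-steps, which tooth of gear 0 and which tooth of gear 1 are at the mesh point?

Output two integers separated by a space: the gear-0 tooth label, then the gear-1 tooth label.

Gear 0 (driver, T0=24): tooth at mesh = N mod T0
  114 = 4 * 24 + 18, so 114 mod 24 = 18
  gear 0 tooth = 18
Gear 1 (driven, T1=7): tooth at mesh = (-N) mod T1
  114 = 16 * 7 + 2, so 114 mod 7 = 2
  (-114) mod 7 = (-2) mod 7 = 7 - 2 = 5
Mesh after 114 steps: gear-0 tooth 18 meets gear-1 tooth 5

Answer: 18 5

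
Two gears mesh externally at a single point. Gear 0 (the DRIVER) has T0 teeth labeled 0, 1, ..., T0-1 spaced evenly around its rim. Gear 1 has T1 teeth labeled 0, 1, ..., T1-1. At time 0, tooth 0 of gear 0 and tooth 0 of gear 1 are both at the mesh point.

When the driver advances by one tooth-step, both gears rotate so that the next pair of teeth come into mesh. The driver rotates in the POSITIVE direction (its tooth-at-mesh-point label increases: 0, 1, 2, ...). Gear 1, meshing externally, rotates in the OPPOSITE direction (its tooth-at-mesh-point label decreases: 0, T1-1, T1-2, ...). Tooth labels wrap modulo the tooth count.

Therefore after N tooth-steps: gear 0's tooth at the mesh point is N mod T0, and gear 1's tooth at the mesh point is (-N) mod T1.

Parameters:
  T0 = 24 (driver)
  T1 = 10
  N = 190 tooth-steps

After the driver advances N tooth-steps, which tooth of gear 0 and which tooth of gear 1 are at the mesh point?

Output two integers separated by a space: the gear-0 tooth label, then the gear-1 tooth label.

Gear 0 (driver, T0=24): tooth at mesh = N mod T0
  190 = 7 * 24 + 22, so 190 mod 24 = 22
  gear 0 tooth = 22
Gear 1 (driven, T1=10): tooth at mesh = (-N) mod T1
  190 = 19 * 10 + 0, so 190 mod 10 = 0
  (-190) mod 10 = 0
Mesh after 190 steps: gear-0 tooth 22 meets gear-1 tooth 0

Answer: 22 0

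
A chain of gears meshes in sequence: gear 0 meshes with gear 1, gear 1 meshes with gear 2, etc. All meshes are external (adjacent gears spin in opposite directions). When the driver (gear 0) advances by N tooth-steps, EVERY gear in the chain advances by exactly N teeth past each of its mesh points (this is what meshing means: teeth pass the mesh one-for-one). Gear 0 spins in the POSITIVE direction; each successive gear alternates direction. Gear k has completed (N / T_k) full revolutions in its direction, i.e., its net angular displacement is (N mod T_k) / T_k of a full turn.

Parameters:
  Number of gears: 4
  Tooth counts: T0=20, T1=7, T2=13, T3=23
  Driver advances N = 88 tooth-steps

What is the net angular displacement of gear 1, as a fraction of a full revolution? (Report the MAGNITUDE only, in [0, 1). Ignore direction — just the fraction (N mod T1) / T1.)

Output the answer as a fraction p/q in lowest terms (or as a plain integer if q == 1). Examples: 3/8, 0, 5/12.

Answer: 4/7

Derivation:
Chain of 4 gears, tooth counts: [20, 7, 13, 23]
  gear 0: T0=20, direction=positive, advance = 88 mod 20 = 8 teeth = 8/20 turn
  gear 1: T1=7, direction=negative, advance = 88 mod 7 = 4 teeth = 4/7 turn
  gear 2: T2=13, direction=positive, advance = 88 mod 13 = 10 teeth = 10/13 turn
  gear 3: T3=23, direction=negative, advance = 88 mod 23 = 19 teeth = 19/23 turn
Gear 1: 88 mod 7 = 4
Fraction = 4 / 7 = 4/7 (gcd(4,7)=1) = 4/7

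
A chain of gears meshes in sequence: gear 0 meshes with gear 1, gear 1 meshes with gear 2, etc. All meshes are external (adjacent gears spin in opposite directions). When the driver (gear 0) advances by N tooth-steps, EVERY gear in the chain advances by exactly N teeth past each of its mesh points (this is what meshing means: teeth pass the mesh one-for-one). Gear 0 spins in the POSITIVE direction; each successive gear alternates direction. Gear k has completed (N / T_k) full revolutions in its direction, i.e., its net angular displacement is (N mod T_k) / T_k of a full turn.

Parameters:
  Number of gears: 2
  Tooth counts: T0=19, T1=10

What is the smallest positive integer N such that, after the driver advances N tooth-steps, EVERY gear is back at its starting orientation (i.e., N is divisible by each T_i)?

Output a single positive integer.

Answer: 190

Derivation:
Gear k returns to start when N is a multiple of T_k.
All gears at start simultaneously when N is a common multiple of [19, 10]; the smallest such N is lcm(19, 10).
Start: lcm = T0 = 19
Fold in T1=10: gcd(19, 10) = 1; lcm(19, 10) = 19 * 10 / 1 = 190 / 1 = 190
Full cycle length = 190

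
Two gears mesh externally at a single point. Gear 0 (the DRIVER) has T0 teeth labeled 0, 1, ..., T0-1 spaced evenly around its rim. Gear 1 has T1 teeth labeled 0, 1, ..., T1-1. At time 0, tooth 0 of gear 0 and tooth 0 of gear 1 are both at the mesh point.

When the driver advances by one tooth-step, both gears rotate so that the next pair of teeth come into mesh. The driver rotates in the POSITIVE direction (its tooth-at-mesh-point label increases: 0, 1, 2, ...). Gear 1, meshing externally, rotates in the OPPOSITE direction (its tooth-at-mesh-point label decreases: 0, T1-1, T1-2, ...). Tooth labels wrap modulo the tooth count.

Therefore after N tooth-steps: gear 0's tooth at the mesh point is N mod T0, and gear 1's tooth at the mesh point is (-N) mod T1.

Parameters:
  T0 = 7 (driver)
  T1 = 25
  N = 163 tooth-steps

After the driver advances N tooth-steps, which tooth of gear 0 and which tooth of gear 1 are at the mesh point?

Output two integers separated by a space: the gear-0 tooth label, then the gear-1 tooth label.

Answer: 2 12

Derivation:
Gear 0 (driver, T0=7): tooth at mesh = N mod T0
  163 = 23 * 7 + 2, so 163 mod 7 = 2
  gear 0 tooth = 2
Gear 1 (driven, T1=25): tooth at mesh = (-N) mod T1
  163 = 6 * 25 + 13, so 163 mod 25 = 13
  (-163) mod 25 = (-13) mod 25 = 25 - 13 = 12
Mesh after 163 steps: gear-0 tooth 2 meets gear-1 tooth 12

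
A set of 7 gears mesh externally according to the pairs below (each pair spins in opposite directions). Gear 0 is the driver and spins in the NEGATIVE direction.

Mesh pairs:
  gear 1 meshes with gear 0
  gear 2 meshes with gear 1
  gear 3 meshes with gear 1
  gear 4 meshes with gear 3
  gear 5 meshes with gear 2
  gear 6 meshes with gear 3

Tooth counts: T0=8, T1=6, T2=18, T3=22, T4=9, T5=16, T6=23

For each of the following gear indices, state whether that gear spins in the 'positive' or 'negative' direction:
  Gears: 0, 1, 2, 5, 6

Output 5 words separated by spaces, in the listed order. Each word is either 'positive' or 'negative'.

Answer: negative positive negative positive positive

Derivation:
Gear 0 (driver): negative (depth 0)
  gear 1: meshes with gear 0 -> depth 1 -> positive (opposite of gear 0)
  gear 2: meshes with gear 1 -> depth 2 -> negative (opposite of gear 1)
  gear 3: meshes with gear 1 -> depth 2 -> negative (opposite of gear 1)
  gear 4: meshes with gear 3 -> depth 3 -> positive (opposite of gear 3)
  gear 5: meshes with gear 2 -> depth 3 -> positive (opposite of gear 2)
  gear 6: meshes with gear 3 -> depth 3 -> positive (opposite of gear 3)
Queried indices 0, 1, 2, 5, 6 -> negative, positive, negative, positive, positive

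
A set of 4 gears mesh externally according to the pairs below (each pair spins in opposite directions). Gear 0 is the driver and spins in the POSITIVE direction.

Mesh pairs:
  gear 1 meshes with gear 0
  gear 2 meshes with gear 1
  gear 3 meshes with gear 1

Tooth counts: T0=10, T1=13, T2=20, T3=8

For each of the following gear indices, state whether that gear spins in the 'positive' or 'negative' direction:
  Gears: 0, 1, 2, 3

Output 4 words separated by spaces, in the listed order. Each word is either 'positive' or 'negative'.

Answer: positive negative positive positive

Derivation:
Gear 0 (driver): positive (depth 0)
  gear 1: meshes with gear 0 -> depth 1 -> negative (opposite of gear 0)
  gear 2: meshes with gear 1 -> depth 2 -> positive (opposite of gear 1)
  gear 3: meshes with gear 1 -> depth 2 -> positive (opposite of gear 1)
Queried indices 0, 1, 2, 3 -> positive, negative, positive, positive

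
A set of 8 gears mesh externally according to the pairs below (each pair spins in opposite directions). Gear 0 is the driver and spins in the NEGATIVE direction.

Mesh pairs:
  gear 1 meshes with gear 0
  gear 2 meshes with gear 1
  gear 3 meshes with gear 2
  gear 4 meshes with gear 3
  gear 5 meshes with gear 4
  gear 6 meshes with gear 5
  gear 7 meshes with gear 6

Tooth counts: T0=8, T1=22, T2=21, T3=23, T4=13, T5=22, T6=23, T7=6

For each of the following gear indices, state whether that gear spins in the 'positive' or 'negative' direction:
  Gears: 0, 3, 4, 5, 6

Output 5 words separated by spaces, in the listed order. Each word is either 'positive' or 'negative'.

Answer: negative positive negative positive negative

Derivation:
Gear 0 (driver): negative (depth 0)
  gear 1: meshes with gear 0 -> depth 1 -> positive (opposite of gear 0)
  gear 2: meshes with gear 1 -> depth 2 -> negative (opposite of gear 1)
  gear 3: meshes with gear 2 -> depth 3 -> positive (opposite of gear 2)
  gear 4: meshes with gear 3 -> depth 4 -> negative (opposite of gear 3)
  gear 5: meshes with gear 4 -> depth 5 -> positive (opposite of gear 4)
  gear 6: meshes with gear 5 -> depth 6 -> negative (opposite of gear 5)
  gear 7: meshes with gear 6 -> depth 7 -> positive (opposite of gear 6)
Queried indices 0, 3, 4, 5, 6 -> negative, positive, negative, positive, negative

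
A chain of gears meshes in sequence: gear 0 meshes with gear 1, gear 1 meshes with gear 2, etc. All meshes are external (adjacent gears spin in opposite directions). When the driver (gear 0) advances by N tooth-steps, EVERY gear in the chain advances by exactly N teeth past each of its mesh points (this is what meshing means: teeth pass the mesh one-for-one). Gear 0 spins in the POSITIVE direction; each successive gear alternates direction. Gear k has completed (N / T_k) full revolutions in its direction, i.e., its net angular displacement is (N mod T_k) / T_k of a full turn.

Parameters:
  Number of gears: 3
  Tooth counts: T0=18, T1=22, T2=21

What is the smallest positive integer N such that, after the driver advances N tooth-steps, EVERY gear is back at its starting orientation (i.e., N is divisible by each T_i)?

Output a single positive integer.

Answer: 1386

Derivation:
Gear k returns to start when N is a multiple of T_k.
All gears at start simultaneously when N is a common multiple of [18, 22, 21]; the smallest such N is lcm(18, 22, 21).
Start: lcm = T0 = 18
Fold in T1=22: gcd(18, 22) = 2; lcm(18, 22) = 18 * 22 / 2 = 396 / 2 = 198
Fold in T2=21: gcd(198, 21) = 3; lcm(198, 21) = 198 * 21 / 3 = 4158 / 3 = 1386
Full cycle length = 1386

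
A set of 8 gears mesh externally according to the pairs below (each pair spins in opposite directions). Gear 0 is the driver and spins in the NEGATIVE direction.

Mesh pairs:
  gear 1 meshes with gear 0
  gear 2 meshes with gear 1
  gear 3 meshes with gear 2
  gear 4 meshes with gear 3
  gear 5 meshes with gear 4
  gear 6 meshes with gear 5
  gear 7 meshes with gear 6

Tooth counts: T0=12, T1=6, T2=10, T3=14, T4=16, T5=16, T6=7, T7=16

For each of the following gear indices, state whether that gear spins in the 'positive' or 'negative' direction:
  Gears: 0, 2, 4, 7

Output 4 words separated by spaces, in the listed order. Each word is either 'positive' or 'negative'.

Gear 0 (driver): negative (depth 0)
  gear 1: meshes with gear 0 -> depth 1 -> positive (opposite of gear 0)
  gear 2: meshes with gear 1 -> depth 2 -> negative (opposite of gear 1)
  gear 3: meshes with gear 2 -> depth 3 -> positive (opposite of gear 2)
  gear 4: meshes with gear 3 -> depth 4 -> negative (opposite of gear 3)
  gear 5: meshes with gear 4 -> depth 5 -> positive (opposite of gear 4)
  gear 6: meshes with gear 5 -> depth 6 -> negative (opposite of gear 5)
  gear 7: meshes with gear 6 -> depth 7 -> positive (opposite of gear 6)
Queried indices 0, 2, 4, 7 -> negative, negative, negative, positive

Answer: negative negative negative positive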